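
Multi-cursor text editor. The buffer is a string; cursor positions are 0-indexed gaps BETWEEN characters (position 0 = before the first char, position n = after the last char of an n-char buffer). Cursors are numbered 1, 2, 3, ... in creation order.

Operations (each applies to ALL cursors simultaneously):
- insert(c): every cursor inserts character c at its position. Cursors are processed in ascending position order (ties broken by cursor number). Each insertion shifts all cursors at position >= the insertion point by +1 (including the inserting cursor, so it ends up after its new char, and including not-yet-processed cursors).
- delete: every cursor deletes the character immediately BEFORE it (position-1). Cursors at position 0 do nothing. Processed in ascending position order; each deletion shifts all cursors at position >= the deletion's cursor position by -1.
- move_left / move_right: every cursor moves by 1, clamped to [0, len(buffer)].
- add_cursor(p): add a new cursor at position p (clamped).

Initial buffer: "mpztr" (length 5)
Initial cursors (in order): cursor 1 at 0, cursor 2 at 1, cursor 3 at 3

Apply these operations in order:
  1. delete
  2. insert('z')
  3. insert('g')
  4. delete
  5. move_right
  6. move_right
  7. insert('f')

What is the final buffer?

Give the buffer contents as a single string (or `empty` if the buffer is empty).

Answer: zzpzfftrf

Derivation:
After op 1 (delete): buffer="ptr" (len 3), cursors c1@0 c2@0 c3@1, authorship ...
After op 2 (insert('z')): buffer="zzpztr" (len 6), cursors c1@2 c2@2 c3@4, authorship 12.3..
After op 3 (insert('g')): buffer="zzggpzgtr" (len 9), cursors c1@4 c2@4 c3@7, authorship 1212.33..
After op 4 (delete): buffer="zzpztr" (len 6), cursors c1@2 c2@2 c3@4, authorship 12.3..
After op 5 (move_right): buffer="zzpztr" (len 6), cursors c1@3 c2@3 c3@5, authorship 12.3..
After op 6 (move_right): buffer="zzpztr" (len 6), cursors c1@4 c2@4 c3@6, authorship 12.3..
After op 7 (insert('f')): buffer="zzpzfftrf" (len 9), cursors c1@6 c2@6 c3@9, authorship 12.312..3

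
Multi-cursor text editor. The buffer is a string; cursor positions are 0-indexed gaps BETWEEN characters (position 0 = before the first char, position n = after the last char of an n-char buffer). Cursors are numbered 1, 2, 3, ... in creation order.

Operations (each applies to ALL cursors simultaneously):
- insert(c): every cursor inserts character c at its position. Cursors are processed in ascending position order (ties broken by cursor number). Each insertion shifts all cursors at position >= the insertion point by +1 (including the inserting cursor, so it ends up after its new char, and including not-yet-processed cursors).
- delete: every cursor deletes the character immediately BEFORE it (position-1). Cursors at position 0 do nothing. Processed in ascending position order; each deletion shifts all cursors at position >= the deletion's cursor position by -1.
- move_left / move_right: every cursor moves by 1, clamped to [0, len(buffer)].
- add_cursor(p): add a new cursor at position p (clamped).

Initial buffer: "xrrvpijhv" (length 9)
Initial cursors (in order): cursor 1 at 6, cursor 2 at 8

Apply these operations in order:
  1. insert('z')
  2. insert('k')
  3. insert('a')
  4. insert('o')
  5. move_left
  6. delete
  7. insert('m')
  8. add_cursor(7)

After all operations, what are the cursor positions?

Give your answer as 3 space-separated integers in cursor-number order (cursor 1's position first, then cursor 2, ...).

Answer: 9 15 7

Derivation:
After op 1 (insert('z')): buffer="xrrvpizjhzv" (len 11), cursors c1@7 c2@10, authorship ......1..2.
After op 2 (insert('k')): buffer="xrrvpizkjhzkv" (len 13), cursors c1@8 c2@12, authorship ......11..22.
After op 3 (insert('a')): buffer="xrrvpizkajhzkav" (len 15), cursors c1@9 c2@14, authorship ......111..222.
After op 4 (insert('o')): buffer="xrrvpizkaojhzkaov" (len 17), cursors c1@10 c2@16, authorship ......1111..2222.
After op 5 (move_left): buffer="xrrvpizkaojhzkaov" (len 17), cursors c1@9 c2@15, authorship ......1111..2222.
After op 6 (delete): buffer="xrrvpizkojhzkov" (len 15), cursors c1@8 c2@13, authorship ......111..222.
After op 7 (insert('m')): buffer="xrrvpizkmojhzkmov" (len 17), cursors c1@9 c2@15, authorship ......1111..2222.
After op 8 (add_cursor(7)): buffer="xrrvpizkmojhzkmov" (len 17), cursors c3@7 c1@9 c2@15, authorship ......1111..2222.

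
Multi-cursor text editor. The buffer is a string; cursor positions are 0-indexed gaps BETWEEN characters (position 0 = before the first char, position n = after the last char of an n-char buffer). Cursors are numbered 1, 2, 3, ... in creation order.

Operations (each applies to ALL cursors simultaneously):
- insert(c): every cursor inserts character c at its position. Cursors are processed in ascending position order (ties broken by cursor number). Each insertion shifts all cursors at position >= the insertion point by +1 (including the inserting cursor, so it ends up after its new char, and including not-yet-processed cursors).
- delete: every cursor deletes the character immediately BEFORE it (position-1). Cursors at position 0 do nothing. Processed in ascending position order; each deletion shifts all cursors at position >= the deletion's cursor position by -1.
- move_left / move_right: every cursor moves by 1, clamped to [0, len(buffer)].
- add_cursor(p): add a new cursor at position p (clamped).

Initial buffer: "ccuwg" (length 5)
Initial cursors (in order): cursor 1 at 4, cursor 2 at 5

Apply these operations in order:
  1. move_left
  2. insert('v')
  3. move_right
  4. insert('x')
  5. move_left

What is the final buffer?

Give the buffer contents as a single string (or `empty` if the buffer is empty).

After op 1 (move_left): buffer="ccuwg" (len 5), cursors c1@3 c2@4, authorship .....
After op 2 (insert('v')): buffer="ccuvwvg" (len 7), cursors c1@4 c2@6, authorship ...1.2.
After op 3 (move_right): buffer="ccuvwvg" (len 7), cursors c1@5 c2@7, authorship ...1.2.
After op 4 (insert('x')): buffer="ccuvwxvgx" (len 9), cursors c1@6 c2@9, authorship ...1.12.2
After op 5 (move_left): buffer="ccuvwxvgx" (len 9), cursors c1@5 c2@8, authorship ...1.12.2

Answer: ccuvwxvgx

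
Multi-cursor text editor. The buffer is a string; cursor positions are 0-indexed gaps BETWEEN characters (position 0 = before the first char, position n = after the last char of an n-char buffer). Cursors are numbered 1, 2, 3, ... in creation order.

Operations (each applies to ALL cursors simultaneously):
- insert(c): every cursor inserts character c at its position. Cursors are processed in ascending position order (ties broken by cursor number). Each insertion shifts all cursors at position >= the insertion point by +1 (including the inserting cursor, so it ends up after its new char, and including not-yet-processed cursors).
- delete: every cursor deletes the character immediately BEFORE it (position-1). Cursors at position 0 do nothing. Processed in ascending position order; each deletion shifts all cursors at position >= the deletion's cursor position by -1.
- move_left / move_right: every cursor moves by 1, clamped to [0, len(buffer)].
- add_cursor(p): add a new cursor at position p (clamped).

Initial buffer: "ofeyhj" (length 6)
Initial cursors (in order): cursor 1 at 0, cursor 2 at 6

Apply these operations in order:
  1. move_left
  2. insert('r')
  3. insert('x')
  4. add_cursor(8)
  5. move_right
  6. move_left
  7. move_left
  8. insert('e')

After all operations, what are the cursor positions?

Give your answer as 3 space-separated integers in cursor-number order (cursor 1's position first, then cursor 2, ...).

Answer: 2 11 9

Derivation:
After op 1 (move_left): buffer="ofeyhj" (len 6), cursors c1@0 c2@5, authorship ......
After op 2 (insert('r')): buffer="rofeyhrj" (len 8), cursors c1@1 c2@7, authorship 1.....2.
After op 3 (insert('x')): buffer="rxofeyhrxj" (len 10), cursors c1@2 c2@9, authorship 11.....22.
After op 4 (add_cursor(8)): buffer="rxofeyhrxj" (len 10), cursors c1@2 c3@8 c2@9, authorship 11.....22.
After op 5 (move_right): buffer="rxofeyhrxj" (len 10), cursors c1@3 c3@9 c2@10, authorship 11.....22.
After op 6 (move_left): buffer="rxofeyhrxj" (len 10), cursors c1@2 c3@8 c2@9, authorship 11.....22.
After op 7 (move_left): buffer="rxofeyhrxj" (len 10), cursors c1@1 c3@7 c2@8, authorship 11.....22.
After op 8 (insert('e')): buffer="rexofeyherexj" (len 13), cursors c1@2 c3@9 c2@11, authorship 111.....3222.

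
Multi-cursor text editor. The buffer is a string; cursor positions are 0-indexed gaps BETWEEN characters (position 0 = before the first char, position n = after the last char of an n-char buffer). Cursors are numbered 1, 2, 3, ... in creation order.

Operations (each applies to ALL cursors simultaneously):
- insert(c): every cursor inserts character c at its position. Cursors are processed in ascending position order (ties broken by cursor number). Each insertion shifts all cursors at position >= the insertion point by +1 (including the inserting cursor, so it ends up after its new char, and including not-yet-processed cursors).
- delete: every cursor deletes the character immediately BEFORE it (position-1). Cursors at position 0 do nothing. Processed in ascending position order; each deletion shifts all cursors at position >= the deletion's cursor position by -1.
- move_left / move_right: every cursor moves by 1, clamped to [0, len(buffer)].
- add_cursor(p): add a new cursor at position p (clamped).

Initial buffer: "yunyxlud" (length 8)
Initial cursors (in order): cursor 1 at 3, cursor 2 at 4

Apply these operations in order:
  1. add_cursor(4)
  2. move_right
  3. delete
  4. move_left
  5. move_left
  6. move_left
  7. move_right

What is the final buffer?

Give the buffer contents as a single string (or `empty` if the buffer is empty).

Answer: yulud

Derivation:
After op 1 (add_cursor(4)): buffer="yunyxlud" (len 8), cursors c1@3 c2@4 c3@4, authorship ........
After op 2 (move_right): buffer="yunyxlud" (len 8), cursors c1@4 c2@5 c3@5, authorship ........
After op 3 (delete): buffer="yulud" (len 5), cursors c1@2 c2@2 c3@2, authorship .....
After op 4 (move_left): buffer="yulud" (len 5), cursors c1@1 c2@1 c3@1, authorship .....
After op 5 (move_left): buffer="yulud" (len 5), cursors c1@0 c2@0 c3@0, authorship .....
After op 6 (move_left): buffer="yulud" (len 5), cursors c1@0 c2@0 c3@0, authorship .....
After op 7 (move_right): buffer="yulud" (len 5), cursors c1@1 c2@1 c3@1, authorship .....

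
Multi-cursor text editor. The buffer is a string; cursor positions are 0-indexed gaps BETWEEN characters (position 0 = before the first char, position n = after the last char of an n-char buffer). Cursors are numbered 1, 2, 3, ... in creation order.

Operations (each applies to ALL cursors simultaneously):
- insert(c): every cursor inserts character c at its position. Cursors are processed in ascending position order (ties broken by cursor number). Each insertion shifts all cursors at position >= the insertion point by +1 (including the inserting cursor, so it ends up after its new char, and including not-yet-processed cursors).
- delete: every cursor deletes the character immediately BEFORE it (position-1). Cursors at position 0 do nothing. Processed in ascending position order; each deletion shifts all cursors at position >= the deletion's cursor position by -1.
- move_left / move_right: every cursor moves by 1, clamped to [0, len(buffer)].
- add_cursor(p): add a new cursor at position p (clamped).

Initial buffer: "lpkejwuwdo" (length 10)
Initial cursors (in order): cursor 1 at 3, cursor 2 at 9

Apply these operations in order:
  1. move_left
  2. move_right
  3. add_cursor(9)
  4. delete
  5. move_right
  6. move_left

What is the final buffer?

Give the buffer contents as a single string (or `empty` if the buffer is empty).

Answer: lpejwuo

Derivation:
After op 1 (move_left): buffer="lpkejwuwdo" (len 10), cursors c1@2 c2@8, authorship ..........
After op 2 (move_right): buffer="lpkejwuwdo" (len 10), cursors c1@3 c2@9, authorship ..........
After op 3 (add_cursor(9)): buffer="lpkejwuwdo" (len 10), cursors c1@3 c2@9 c3@9, authorship ..........
After op 4 (delete): buffer="lpejwuo" (len 7), cursors c1@2 c2@6 c3@6, authorship .......
After op 5 (move_right): buffer="lpejwuo" (len 7), cursors c1@3 c2@7 c3@7, authorship .......
After op 6 (move_left): buffer="lpejwuo" (len 7), cursors c1@2 c2@6 c3@6, authorship .......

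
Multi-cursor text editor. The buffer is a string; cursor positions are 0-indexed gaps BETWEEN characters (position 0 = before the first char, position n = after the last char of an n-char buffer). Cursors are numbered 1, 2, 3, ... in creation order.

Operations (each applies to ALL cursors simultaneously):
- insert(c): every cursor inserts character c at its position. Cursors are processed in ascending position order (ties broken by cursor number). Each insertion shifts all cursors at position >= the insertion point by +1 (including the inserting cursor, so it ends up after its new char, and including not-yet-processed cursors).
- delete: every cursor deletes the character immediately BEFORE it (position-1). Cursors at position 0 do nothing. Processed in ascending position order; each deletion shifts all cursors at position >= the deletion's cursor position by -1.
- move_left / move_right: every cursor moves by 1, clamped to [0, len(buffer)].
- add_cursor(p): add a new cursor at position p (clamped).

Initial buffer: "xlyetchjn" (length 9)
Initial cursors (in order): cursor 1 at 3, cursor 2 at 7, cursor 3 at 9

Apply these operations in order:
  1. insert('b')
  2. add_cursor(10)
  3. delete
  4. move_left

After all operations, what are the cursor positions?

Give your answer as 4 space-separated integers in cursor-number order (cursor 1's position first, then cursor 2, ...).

Answer: 2 6 7 6

Derivation:
After op 1 (insert('b')): buffer="xlybetchbjnb" (len 12), cursors c1@4 c2@9 c3@12, authorship ...1....2..3
After op 2 (add_cursor(10)): buffer="xlybetchbjnb" (len 12), cursors c1@4 c2@9 c4@10 c3@12, authorship ...1....2..3
After op 3 (delete): buffer="xlyetchn" (len 8), cursors c1@3 c2@7 c4@7 c3@8, authorship ........
After op 4 (move_left): buffer="xlyetchn" (len 8), cursors c1@2 c2@6 c4@6 c3@7, authorship ........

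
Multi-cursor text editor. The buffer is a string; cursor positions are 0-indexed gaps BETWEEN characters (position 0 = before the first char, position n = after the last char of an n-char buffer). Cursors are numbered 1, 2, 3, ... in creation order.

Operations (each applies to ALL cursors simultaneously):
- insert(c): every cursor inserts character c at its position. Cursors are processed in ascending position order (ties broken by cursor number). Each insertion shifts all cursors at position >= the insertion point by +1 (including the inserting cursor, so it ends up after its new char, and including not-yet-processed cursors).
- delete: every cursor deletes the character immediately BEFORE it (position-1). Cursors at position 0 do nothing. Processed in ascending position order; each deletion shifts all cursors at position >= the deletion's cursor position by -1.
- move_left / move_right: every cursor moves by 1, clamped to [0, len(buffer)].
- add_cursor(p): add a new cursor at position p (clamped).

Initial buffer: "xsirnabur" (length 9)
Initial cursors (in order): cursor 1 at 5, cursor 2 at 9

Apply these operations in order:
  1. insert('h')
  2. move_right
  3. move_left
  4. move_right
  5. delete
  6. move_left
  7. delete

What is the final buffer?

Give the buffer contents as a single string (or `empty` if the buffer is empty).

Answer: xsirhbr

Derivation:
After op 1 (insert('h')): buffer="xsirnhaburh" (len 11), cursors c1@6 c2@11, authorship .....1....2
After op 2 (move_right): buffer="xsirnhaburh" (len 11), cursors c1@7 c2@11, authorship .....1....2
After op 3 (move_left): buffer="xsirnhaburh" (len 11), cursors c1@6 c2@10, authorship .....1....2
After op 4 (move_right): buffer="xsirnhaburh" (len 11), cursors c1@7 c2@11, authorship .....1....2
After op 5 (delete): buffer="xsirnhbur" (len 9), cursors c1@6 c2@9, authorship .....1...
After op 6 (move_left): buffer="xsirnhbur" (len 9), cursors c1@5 c2@8, authorship .....1...
After op 7 (delete): buffer="xsirhbr" (len 7), cursors c1@4 c2@6, authorship ....1..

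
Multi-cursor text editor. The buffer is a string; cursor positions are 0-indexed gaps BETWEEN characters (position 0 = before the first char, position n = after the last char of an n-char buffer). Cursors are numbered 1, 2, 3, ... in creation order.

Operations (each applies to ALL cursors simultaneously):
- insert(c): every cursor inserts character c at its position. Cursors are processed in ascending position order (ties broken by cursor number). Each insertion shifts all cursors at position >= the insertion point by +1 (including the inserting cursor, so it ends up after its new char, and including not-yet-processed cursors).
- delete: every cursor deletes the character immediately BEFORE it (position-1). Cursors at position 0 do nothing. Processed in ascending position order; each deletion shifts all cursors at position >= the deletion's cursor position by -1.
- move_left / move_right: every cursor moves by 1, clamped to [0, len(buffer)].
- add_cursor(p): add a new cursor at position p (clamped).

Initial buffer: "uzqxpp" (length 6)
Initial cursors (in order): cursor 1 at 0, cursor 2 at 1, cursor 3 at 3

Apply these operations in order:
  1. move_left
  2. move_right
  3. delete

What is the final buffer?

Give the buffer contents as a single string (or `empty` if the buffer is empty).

After op 1 (move_left): buffer="uzqxpp" (len 6), cursors c1@0 c2@0 c3@2, authorship ......
After op 2 (move_right): buffer="uzqxpp" (len 6), cursors c1@1 c2@1 c3@3, authorship ......
After op 3 (delete): buffer="zxpp" (len 4), cursors c1@0 c2@0 c3@1, authorship ....

Answer: zxpp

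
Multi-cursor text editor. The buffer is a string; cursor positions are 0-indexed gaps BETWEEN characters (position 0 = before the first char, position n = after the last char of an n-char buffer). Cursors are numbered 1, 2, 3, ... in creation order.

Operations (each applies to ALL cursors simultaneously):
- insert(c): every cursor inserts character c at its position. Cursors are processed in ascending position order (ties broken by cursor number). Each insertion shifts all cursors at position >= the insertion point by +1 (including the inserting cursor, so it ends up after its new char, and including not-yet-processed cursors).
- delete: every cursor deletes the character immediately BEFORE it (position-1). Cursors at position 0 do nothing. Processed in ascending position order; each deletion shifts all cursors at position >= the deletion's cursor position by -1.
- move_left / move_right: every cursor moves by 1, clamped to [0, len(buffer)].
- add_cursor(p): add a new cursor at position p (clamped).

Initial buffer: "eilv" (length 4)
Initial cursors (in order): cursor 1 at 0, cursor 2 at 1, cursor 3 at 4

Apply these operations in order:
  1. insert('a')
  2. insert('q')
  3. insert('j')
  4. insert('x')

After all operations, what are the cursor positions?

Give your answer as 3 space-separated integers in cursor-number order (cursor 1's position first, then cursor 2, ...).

After op 1 (insert('a')): buffer="aeailva" (len 7), cursors c1@1 c2@3 c3@7, authorship 1.2...3
After op 2 (insert('q')): buffer="aqeaqilvaq" (len 10), cursors c1@2 c2@5 c3@10, authorship 11.22...33
After op 3 (insert('j')): buffer="aqjeaqjilvaqj" (len 13), cursors c1@3 c2@7 c3@13, authorship 111.222...333
After op 4 (insert('x')): buffer="aqjxeaqjxilvaqjx" (len 16), cursors c1@4 c2@9 c3@16, authorship 1111.2222...3333

Answer: 4 9 16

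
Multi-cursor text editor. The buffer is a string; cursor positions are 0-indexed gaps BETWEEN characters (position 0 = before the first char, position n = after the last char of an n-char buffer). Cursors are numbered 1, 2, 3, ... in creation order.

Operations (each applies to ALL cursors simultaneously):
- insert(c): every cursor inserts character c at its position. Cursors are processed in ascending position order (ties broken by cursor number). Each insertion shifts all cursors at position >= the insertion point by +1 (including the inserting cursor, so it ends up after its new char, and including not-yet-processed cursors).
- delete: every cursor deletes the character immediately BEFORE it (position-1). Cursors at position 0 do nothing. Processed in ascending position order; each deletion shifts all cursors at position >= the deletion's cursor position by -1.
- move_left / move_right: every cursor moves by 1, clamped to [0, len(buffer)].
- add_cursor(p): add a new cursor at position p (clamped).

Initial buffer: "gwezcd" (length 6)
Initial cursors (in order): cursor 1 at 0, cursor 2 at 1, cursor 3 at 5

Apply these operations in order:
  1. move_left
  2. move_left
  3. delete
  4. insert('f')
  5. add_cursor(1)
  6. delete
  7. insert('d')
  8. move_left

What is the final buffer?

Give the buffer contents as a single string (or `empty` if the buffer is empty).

After op 1 (move_left): buffer="gwezcd" (len 6), cursors c1@0 c2@0 c3@4, authorship ......
After op 2 (move_left): buffer="gwezcd" (len 6), cursors c1@0 c2@0 c3@3, authorship ......
After op 3 (delete): buffer="gwzcd" (len 5), cursors c1@0 c2@0 c3@2, authorship .....
After op 4 (insert('f')): buffer="ffgwfzcd" (len 8), cursors c1@2 c2@2 c3@5, authorship 12..3...
After op 5 (add_cursor(1)): buffer="ffgwfzcd" (len 8), cursors c4@1 c1@2 c2@2 c3@5, authorship 12..3...
After op 6 (delete): buffer="gwzcd" (len 5), cursors c1@0 c2@0 c4@0 c3@2, authorship .....
After op 7 (insert('d')): buffer="dddgwdzcd" (len 9), cursors c1@3 c2@3 c4@3 c3@6, authorship 124..3...
After op 8 (move_left): buffer="dddgwdzcd" (len 9), cursors c1@2 c2@2 c4@2 c3@5, authorship 124..3...

Answer: dddgwdzcd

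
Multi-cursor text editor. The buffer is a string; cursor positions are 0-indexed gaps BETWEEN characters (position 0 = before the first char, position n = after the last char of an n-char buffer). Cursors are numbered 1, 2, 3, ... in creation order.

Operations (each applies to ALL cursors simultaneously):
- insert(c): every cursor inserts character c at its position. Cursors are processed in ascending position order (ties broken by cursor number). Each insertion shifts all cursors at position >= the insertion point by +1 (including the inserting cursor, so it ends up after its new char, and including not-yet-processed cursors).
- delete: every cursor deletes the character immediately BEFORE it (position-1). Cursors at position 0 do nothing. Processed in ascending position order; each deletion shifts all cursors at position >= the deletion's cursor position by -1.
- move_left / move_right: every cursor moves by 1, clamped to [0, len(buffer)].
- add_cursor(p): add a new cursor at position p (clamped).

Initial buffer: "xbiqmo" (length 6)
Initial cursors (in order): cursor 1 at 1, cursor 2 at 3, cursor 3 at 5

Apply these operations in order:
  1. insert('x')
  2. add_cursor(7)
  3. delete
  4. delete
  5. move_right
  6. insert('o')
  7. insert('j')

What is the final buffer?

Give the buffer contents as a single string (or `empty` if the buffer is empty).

Answer: ooooojjjj

Derivation:
After op 1 (insert('x')): buffer="xxbixqmxo" (len 9), cursors c1@2 c2@5 c3@8, authorship .1..2..3.
After op 2 (add_cursor(7)): buffer="xxbixqmxo" (len 9), cursors c1@2 c2@5 c4@7 c3@8, authorship .1..2..3.
After op 3 (delete): buffer="xbiqo" (len 5), cursors c1@1 c2@3 c3@4 c4@4, authorship .....
After op 4 (delete): buffer="o" (len 1), cursors c1@0 c2@0 c3@0 c4@0, authorship .
After op 5 (move_right): buffer="o" (len 1), cursors c1@1 c2@1 c3@1 c4@1, authorship .
After op 6 (insert('o')): buffer="ooooo" (len 5), cursors c1@5 c2@5 c3@5 c4@5, authorship .1234
After op 7 (insert('j')): buffer="ooooojjjj" (len 9), cursors c1@9 c2@9 c3@9 c4@9, authorship .12341234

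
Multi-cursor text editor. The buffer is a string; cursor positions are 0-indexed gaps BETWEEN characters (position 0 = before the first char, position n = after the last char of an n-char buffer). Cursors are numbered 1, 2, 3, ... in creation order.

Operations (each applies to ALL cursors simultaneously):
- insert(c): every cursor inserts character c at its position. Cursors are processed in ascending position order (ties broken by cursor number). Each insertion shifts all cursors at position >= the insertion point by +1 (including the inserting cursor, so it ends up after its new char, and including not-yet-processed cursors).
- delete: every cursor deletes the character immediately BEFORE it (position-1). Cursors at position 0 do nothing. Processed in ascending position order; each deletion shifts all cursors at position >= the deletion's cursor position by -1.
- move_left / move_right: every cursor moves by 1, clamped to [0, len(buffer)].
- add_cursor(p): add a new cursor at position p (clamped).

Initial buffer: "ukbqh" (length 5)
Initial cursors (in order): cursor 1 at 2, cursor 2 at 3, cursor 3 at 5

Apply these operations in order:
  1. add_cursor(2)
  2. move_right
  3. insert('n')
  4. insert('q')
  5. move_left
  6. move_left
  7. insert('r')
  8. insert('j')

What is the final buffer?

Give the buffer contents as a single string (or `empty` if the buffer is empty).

Answer: ukbnnrrjjqqqrjnqhrjnq

Derivation:
After op 1 (add_cursor(2)): buffer="ukbqh" (len 5), cursors c1@2 c4@2 c2@3 c3@5, authorship .....
After op 2 (move_right): buffer="ukbqh" (len 5), cursors c1@3 c4@3 c2@4 c3@5, authorship .....
After op 3 (insert('n')): buffer="ukbnnqnhn" (len 9), cursors c1@5 c4@5 c2@7 c3@9, authorship ...14.2.3
After op 4 (insert('q')): buffer="ukbnnqqqnqhnq" (len 13), cursors c1@7 c4@7 c2@10 c3@13, authorship ...1414.22.33
After op 5 (move_left): buffer="ukbnnqqqnqhnq" (len 13), cursors c1@6 c4@6 c2@9 c3@12, authorship ...1414.22.33
After op 6 (move_left): buffer="ukbnnqqqnqhnq" (len 13), cursors c1@5 c4@5 c2@8 c3@11, authorship ...1414.22.33
After op 7 (insert('r')): buffer="ukbnnrrqqqrnqhrnq" (len 17), cursors c1@7 c4@7 c2@11 c3@15, authorship ...141414.222.333
After op 8 (insert('j')): buffer="ukbnnrrjjqqqrjnqhrjnq" (len 21), cursors c1@9 c4@9 c2@14 c3@19, authorship ...14141414.2222.3333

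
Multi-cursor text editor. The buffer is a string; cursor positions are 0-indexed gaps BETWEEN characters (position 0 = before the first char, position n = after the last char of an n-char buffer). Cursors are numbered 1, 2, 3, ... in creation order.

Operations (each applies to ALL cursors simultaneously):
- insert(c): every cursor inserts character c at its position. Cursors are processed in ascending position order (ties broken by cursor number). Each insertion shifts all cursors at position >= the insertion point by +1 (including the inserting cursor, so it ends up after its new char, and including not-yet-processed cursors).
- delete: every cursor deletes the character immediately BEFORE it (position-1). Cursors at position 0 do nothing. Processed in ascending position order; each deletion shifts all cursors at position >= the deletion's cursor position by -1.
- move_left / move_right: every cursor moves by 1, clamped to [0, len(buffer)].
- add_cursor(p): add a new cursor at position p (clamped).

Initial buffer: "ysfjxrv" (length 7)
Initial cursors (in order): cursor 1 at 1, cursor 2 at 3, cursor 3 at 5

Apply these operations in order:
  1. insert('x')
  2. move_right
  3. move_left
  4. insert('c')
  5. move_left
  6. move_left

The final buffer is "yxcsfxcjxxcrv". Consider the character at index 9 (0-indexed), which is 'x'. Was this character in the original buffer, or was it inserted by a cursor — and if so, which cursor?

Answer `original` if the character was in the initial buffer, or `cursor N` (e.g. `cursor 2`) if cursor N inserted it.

After op 1 (insert('x')): buffer="yxsfxjxxrv" (len 10), cursors c1@2 c2@5 c3@8, authorship .1..2..3..
After op 2 (move_right): buffer="yxsfxjxxrv" (len 10), cursors c1@3 c2@6 c3@9, authorship .1..2..3..
After op 3 (move_left): buffer="yxsfxjxxrv" (len 10), cursors c1@2 c2@5 c3@8, authorship .1..2..3..
After op 4 (insert('c')): buffer="yxcsfxcjxxcrv" (len 13), cursors c1@3 c2@7 c3@11, authorship .11..22..33..
After op 5 (move_left): buffer="yxcsfxcjxxcrv" (len 13), cursors c1@2 c2@6 c3@10, authorship .11..22..33..
After op 6 (move_left): buffer="yxcsfxcjxxcrv" (len 13), cursors c1@1 c2@5 c3@9, authorship .11..22..33..
Authorship (.=original, N=cursor N): . 1 1 . . 2 2 . . 3 3 . .
Index 9: author = 3

Answer: cursor 3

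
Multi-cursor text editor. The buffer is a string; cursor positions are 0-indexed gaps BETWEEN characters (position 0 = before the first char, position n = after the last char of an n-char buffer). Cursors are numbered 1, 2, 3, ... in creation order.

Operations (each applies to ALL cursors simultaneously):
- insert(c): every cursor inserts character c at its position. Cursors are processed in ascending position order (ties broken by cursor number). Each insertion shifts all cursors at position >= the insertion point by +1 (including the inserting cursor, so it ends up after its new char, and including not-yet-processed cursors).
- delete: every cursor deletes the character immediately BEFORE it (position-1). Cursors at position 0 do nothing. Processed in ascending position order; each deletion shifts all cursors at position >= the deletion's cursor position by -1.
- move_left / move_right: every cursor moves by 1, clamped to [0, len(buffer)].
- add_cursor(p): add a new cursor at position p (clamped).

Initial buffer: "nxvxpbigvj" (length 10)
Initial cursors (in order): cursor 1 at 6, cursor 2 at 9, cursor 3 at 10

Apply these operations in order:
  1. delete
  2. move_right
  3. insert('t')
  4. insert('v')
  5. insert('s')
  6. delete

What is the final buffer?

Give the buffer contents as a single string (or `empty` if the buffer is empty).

After op 1 (delete): buffer="nxvxpig" (len 7), cursors c1@5 c2@7 c3@7, authorship .......
After op 2 (move_right): buffer="nxvxpig" (len 7), cursors c1@6 c2@7 c3@7, authorship .......
After op 3 (insert('t')): buffer="nxvxpitgtt" (len 10), cursors c1@7 c2@10 c3@10, authorship ......1.23
After op 4 (insert('v')): buffer="nxvxpitvgttvv" (len 13), cursors c1@8 c2@13 c3@13, authorship ......11.2323
After op 5 (insert('s')): buffer="nxvxpitvsgttvvss" (len 16), cursors c1@9 c2@16 c3@16, authorship ......111.232323
After op 6 (delete): buffer="nxvxpitvgttvv" (len 13), cursors c1@8 c2@13 c3@13, authorship ......11.2323

Answer: nxvxpitvgttvv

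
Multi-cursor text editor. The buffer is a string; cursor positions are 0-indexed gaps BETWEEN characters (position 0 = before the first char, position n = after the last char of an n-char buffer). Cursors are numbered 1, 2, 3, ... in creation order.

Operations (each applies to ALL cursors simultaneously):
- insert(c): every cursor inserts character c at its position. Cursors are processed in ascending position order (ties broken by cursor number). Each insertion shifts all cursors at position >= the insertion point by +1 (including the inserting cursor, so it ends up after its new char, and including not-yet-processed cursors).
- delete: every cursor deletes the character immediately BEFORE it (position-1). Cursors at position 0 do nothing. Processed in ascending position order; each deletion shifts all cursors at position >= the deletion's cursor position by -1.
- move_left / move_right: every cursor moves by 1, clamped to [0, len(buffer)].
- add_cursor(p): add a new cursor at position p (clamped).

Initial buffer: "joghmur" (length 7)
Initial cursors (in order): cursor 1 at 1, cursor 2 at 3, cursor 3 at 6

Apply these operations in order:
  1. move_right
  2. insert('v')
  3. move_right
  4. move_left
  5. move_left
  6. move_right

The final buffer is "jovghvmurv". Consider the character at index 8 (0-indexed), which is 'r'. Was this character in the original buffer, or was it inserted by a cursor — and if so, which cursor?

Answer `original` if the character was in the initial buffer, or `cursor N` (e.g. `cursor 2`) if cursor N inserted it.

Answer: original

Derivation:
After op 1 (move_right): buffer="joghmur" (len 7), cursors c1@2 c2@4 c3@7, authorship .......
After op 2 (insert('v')): buffer="jovghvmurv" (len 10), cursors c1@3 c2@6 c3@10, authorship ..1..2...3
After op 3 (move_right): buffer="jovghvmurv" (len 10), cursors c1@4 c2@7 c3@10, authorship ..1..2...3
After op 4 (move_left): buffer="jovghvmurv" (len 10), cursors c1@3 c2@6 c3@9, authorship ..1..2...3
After op 5 (move_left): buffer="jovghvmurv" (len 10), cursors c1@2 c2@5 c3@8, authorship ..1..2...3
After op 6 (move_right): buffer="jovghvmurv" (len 10), cursors c1@3 c2@6 c3@9, authorship ..1..2...3
Authorship (.=original, N=cursor N): . . 1 . . 2 . . . 3
Index 8: author = original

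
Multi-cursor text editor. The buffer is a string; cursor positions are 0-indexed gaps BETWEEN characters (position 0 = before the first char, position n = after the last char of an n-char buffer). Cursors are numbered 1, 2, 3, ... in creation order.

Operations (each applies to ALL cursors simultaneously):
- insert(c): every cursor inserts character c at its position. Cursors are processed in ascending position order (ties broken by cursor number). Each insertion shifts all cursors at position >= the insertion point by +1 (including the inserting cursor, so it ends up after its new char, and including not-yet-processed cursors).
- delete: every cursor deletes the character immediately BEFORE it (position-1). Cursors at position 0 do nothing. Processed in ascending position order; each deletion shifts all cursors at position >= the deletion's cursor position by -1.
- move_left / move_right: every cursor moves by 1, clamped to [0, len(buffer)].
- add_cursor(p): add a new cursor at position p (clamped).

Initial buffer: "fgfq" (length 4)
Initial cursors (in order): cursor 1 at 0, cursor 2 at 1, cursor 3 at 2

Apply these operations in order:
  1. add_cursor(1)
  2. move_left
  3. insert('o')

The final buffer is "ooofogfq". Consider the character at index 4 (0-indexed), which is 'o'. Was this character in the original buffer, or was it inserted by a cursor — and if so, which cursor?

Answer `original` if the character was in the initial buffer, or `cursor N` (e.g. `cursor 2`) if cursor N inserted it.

Answer: cursor 3

Derivation:
After op 1 (add_cursor(1)): buffer="fgfq" (len 4), cursors c1@0 c2@1 c4@1 c3@2, authorship ....
After op 2 (move_left): buffer="fgfq" (len 4), cursors c1@0 c2@0 c4@0 c3@1, authorship ....
After op 3 (insert('o')): buffer="ooofogfq" (len 8), cursors c1@3 c2@3 c4@3 c3@5, authorship 124.3...
Authorship (.=original, N=cursor N): 1 2 4 . 3 . . .
Index 4: author = 3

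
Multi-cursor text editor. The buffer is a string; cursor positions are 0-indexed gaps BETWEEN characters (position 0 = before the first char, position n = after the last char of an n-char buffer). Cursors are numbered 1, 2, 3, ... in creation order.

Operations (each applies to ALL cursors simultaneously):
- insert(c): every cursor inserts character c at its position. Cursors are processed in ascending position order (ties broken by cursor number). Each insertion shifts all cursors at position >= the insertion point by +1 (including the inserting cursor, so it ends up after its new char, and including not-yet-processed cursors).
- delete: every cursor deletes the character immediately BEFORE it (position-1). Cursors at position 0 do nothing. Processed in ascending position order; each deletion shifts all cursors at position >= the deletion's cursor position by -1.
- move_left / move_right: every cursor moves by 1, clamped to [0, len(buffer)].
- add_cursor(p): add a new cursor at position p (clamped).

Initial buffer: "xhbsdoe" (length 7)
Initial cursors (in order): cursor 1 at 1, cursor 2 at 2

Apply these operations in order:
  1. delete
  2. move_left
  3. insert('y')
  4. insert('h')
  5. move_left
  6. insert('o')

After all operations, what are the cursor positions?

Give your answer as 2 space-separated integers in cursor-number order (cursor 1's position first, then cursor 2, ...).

After op 1 (delete): buffer="bsdoe" (len 5), cursors c1@0 c2@0, authorship .....
After op 2 (move_left): buffer="bsdoe" (len 5), cursors c1@0 c2@0, authorship .....
After op 3 (insert('y')): buffer="yybsdoe" (len 7), cursors c1@2 c2@2, authorship 12.....
After op 4 (insert('h')): buffer="yyhhbsdoe" (len 9), cursors c1@4 c2@4, authorship 1212.....
After op 5 (move_left): buffer="yyhhbsdoe" (len 9), cursors c1@3 c2@3, authorship 1212.....
After op 6 (insert('o')): buffer="yyhoohbsdoe" (len 11), cursors c1@5 c2@5, authorship 121122.....

Answer: 5 5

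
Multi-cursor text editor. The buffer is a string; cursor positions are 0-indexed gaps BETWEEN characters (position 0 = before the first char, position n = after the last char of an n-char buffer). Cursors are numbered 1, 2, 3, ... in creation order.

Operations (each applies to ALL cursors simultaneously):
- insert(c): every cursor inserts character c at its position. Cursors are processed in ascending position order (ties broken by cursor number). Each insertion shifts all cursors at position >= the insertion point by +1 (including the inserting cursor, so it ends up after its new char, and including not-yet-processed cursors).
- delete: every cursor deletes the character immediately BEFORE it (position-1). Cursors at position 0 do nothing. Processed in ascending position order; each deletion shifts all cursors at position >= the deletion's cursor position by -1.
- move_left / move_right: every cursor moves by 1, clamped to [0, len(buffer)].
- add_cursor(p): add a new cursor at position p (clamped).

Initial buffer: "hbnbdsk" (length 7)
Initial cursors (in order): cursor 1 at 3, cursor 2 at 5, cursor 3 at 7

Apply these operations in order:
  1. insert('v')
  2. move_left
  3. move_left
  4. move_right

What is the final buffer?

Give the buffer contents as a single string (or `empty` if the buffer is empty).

Answer: hbnvbdvskv

Derivation:
After op 1 (insert('v')): buffer="hbnvbdvskv" (len 10), cursors c1@4 c2@7 c3@10, authorship ...1..2..3
After op 2 (move_left): buffer="hbnvbdvskv" (len 10), cursors c1@3 c2@6 c3@9, authorship ...1..2..3
After op 3 (move_left): buffer="hbnvbdvskv" (len 10), cursors c1@2 c2@5 c3@8, authorship ...1..2..3
After op 4 (move_right): buffer="hbnvbdvskv" (len 10), cursors c1@3 c2@6 c3@9, authorship ...1..2..3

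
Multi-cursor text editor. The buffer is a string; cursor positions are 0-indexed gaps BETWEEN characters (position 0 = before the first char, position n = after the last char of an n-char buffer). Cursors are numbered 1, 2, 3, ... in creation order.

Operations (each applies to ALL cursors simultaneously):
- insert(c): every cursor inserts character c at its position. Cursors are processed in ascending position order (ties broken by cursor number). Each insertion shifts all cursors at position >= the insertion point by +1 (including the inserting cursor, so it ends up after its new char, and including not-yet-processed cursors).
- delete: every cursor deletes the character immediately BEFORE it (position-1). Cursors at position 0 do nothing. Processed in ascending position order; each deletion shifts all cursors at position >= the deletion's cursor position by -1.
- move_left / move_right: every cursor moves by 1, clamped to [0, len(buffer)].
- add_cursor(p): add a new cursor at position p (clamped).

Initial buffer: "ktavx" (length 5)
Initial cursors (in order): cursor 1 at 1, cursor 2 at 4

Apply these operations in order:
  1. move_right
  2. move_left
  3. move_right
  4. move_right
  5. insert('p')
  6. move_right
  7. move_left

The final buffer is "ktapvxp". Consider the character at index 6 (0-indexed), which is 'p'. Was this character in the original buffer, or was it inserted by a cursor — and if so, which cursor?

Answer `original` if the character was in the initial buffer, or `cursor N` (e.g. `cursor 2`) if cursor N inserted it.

Answer: cursor 2

Derivation:
After op 1 (move_right): buffer="ktavx" (len 5), cursors c1@2 c2@5, authorship .....
After op 2 (move_left): buffer="ktavx" (len 5), cursors c1@1 c2@4, authorship .....
After op 3 (move_right): buffer="ktavx" (len 5), cursors c1@2 c2@5, authorship .....
After op 4 (move_right): buffer="ktavx" (len 5), cursors c1@3 c2@5, authorship .....
After op 5 (insert('p')): buffer="ktapvxp" (len 7), cursors c1@4 c2@7, authorship ...1..2
After op 6 (move_right): buffer="ktapvxp" (len 7), cursors c1@5 c2@7, authorship ...1..2
After op 7 (move_left): buffer="ktapvxp" (len 7), cursors c1@4 c2@6, authorship ...1..2
Authorship (.=original, N=cursor N): . . . 1 . . 2
Index 6: author = 2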